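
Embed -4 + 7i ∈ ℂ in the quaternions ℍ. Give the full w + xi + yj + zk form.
-4 + 7i + 0j + 0k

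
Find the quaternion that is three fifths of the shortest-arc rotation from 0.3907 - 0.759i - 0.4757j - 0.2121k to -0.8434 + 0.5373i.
0.7065 - 0.6708i - 0.2059j - 0.0918k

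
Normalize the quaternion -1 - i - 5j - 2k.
-0.1796 - 0.1796i - 0.898j - 0.3592k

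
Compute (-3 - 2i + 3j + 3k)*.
-3 + 2i - 3j - 3k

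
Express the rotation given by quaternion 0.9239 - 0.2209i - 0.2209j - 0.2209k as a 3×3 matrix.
[[0.8048, 0.5058, -0.3106], [-0.3106, 0.8048, 0.5058], [0.5058, -0.3106, 0.8048]]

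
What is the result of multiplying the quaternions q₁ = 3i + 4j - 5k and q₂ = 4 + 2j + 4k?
12 + 38i + 4j - 14k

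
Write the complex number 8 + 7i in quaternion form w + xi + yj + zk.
8 + 7i + 0j + 0k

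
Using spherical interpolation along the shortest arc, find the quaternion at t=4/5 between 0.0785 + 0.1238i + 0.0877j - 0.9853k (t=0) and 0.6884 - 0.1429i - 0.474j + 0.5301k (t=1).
-0.5694 + 0.1515i + 0.4257j - 0.6867k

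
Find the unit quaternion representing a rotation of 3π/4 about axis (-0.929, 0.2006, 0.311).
0.3827 - 0.8583i + 0.1853j + 0.2873k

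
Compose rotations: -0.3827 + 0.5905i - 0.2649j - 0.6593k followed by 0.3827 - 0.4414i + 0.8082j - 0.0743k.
0.2793 - 0.1576i - 0.7456j - 0.5842k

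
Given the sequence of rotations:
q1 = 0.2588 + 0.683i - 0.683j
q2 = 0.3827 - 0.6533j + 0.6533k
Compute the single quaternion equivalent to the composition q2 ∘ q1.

q2 · q1 = -0.3472 + 0.7076i + 0.0157j + 0.6153k
-0.3472 + 0.7076i + 0.0157j + 0.6153k


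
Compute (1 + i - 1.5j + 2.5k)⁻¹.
0.0952 - 0.0952i + 0.1429j - 0.2381k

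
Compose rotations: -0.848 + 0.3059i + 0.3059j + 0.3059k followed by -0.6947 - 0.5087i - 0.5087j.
0.9003 + 0.0633i + 0.3745j - 0.2125k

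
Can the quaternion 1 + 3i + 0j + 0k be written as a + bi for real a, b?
Yes. The quaternion 1 + 3i has j- and k-coefficients y = z = 0, so it lies in the complex subalgebra spanned by 1 and i.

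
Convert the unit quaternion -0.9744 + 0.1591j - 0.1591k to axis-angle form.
axis = (0, √2/2, -√2/2), θ = 334°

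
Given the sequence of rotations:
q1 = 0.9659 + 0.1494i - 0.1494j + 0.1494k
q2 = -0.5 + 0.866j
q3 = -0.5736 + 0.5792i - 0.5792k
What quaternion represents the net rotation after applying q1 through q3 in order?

q2 · q1 = -0.3536 + 0.0547i + 0.9112j - 0.2041k
q3 · q2 · q1 = 0.0529 + 0.2916i - 0.4361j + 0.8496k
0.0529 + 0.2916i - 0.4361j + 0.8496k


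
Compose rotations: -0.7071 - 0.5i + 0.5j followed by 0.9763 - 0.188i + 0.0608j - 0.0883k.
-0.8147 - 0.3111i + 0.4893j - 0.0012k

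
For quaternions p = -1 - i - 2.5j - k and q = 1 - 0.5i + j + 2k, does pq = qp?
No: pq = 3 - 4.5i - j - 5.25k ≠ 3 + 3.5i - 6j - 0.75k = qp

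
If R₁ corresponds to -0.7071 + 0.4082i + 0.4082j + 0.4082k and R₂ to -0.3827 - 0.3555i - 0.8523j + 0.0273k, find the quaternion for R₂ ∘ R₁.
0.7525 - 0.2639i + 0.6027j + 0.0273k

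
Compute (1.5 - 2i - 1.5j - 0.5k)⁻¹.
0.1714 + 0.2286i + 0.1714j + 0.0571k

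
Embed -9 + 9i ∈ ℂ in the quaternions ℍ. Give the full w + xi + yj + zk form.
-9 + 9i + 0j + 0k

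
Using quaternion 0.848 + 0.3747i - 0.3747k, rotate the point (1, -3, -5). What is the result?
(0.217, 1.227, -5.783)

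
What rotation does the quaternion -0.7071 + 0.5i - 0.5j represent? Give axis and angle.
axis = (√2/2, -√2/2, 0), θ = 3π/2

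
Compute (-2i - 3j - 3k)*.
2i + 3j + 3k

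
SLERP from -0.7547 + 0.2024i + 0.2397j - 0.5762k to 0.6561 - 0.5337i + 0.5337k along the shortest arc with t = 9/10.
-0.6717 + 0.504i + 0.0247j - 0.5425k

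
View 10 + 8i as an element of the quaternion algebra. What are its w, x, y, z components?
10 + 8i + 0j + 0k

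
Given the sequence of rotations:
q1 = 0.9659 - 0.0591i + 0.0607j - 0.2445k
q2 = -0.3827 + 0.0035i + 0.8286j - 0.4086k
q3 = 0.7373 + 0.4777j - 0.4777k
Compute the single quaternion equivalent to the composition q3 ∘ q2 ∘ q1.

q2 · q1 = -0.5196 - 0.1518i + 0.8021j - 0.2519k
q3 · q2 · q1 = -0.8866 + 0.1509i + 0.4157j + 0.135k
-0.8866 + 0.1509i + 0.4157j + 0.135k


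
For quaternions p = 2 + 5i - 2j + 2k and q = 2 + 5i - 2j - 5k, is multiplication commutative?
No: pq = -15 + 34i + 27j - 6k ≠ -15 + 6i - 43j - 6k = qp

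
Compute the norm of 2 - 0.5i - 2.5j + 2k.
3.808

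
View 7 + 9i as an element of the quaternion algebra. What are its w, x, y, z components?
7 + 9i + 0j + 0k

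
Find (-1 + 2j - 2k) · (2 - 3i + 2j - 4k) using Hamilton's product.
-14 - i + 8j + 6k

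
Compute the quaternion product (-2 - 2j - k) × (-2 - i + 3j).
10 + 5i - j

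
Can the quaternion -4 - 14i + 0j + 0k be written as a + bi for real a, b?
Yes. The quaternion -4 - 14i has j- and k-coefficients y = z = 0, so it lies in the complex subalgebra spanned by 1 and i.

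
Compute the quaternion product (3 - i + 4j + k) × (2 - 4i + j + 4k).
-6 + i + 11j + 29k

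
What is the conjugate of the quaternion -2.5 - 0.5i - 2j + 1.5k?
-2.5 + 0.5i + 2j - 1.5k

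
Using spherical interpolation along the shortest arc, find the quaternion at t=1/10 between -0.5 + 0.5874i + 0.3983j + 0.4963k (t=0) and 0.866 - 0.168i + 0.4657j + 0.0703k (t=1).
-0.5896 + 0.5808i + 0.3175j + 0.4628k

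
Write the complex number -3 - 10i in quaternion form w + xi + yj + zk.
-3 - 10i + 0j + 0k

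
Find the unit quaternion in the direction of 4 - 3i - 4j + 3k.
0.5657 - 0.4243i - 0.5657j + 0.4243k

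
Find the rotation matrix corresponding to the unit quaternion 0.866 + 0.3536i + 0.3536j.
[[0.7499, 0.2501, 0.6124], [0.2501, 0.7499, -0.6124], [-0.6124, 0.6124, 0.4999]]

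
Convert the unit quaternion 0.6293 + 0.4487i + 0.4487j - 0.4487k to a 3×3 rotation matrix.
[[0.1947, 0.9674, 0.1621], [-0.1621, 0.1947, -0.9674], [-0.9674, 0.1621, 0.1947]]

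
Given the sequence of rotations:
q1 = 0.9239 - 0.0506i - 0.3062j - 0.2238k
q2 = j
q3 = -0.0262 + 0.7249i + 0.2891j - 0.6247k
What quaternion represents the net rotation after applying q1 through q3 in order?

q2 · q1 = 0.3062 - 0.2238i + 0.9239j + 0.0506k
q3 · q2 · q1 = -0.0813 + 0.8196i + 0.1674j + 0.5418k
-0.0813 + 0.8196i + 0.1674j + 0.5418k


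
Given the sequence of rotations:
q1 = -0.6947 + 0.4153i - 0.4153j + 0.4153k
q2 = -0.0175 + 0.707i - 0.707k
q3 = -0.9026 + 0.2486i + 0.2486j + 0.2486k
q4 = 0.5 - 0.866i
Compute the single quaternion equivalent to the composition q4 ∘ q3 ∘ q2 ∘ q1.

q2 · q1 = 0.0122 - 0.792i - 0.58j + 0.1903k
q3 · q2 · q1 = 0.2828 + 0.9094i + 0.2823j - 0.116k
q4 · q3 · q2 · q1 = 0.9289 + 0.2098i + 0.0407j - 0.3025k
0.9289 + 0.2098i + 0.0407j - 0.3025k


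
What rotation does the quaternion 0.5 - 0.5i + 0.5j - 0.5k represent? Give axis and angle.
axis = (-√3/3, √3/3, -√3/3), θ = 2π/3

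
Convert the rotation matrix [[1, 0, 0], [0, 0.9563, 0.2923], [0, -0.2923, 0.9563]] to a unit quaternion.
0.989 - 0.1478i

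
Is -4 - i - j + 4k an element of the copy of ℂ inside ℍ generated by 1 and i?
No. The quaternion -4 - i - j + 4k has j-coefficient y = -1 and k-coefficient z = 4, not both zero, so it does not lie in the complex subalgebra spanned by 1 and i.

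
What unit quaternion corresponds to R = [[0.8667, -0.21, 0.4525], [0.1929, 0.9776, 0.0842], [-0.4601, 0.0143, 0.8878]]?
0.9659 - 0.0181i + 0.2362j + 0.1043k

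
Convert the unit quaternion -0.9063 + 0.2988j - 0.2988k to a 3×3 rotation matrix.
[[0.6429, -0.5416, -0.5416], [0.5416, 0.8214, -0.1786], [0.5416, -0.1786, 0.8214]]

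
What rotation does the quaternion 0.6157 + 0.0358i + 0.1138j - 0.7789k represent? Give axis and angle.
axis = (0.0454, 0.1444, -0.9885), θ = 104°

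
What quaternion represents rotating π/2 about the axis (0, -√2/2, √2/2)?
0.7071 - 0.5j + 0.5k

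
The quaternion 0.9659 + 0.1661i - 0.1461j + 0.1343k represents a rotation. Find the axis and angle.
axis = (0.6418, -0.5646, 0.519), θ = π/6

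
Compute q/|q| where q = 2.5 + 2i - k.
0.7454 + 0.5963i - 0.2981k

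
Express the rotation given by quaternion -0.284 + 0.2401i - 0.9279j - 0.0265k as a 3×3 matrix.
[[-0.7234, -0.4606, 0.5143], [-0.4305, 0.8833, 0.1856], [-0.5398, -0.0872, -0.8373]]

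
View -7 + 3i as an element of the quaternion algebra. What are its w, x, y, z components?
-7 + 3i + 0j + 0k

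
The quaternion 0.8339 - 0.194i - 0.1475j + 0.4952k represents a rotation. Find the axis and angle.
axis = (-0.3515, -0.2672, 0.8972), θ = 67°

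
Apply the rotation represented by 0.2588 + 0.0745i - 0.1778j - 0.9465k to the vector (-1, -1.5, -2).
(0.626, 1.125, -2.365)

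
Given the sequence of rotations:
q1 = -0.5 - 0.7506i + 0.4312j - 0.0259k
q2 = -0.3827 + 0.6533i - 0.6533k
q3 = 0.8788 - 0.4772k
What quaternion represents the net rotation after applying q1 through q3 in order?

q2 · q1 = 0.6648 + 0.2423i + 0.3423j + 0.6183k
q3 · q2 · q1 = 0.8793 + 0.3763i + 0.1852j + 0.2261k
0.8793 + 0.3763i + 0.1852j + 0.2261k


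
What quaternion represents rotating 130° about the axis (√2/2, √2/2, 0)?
0.4226 + 0.6409i + 0.6409j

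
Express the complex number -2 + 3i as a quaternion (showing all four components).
-2 + 3i + 0j + 0k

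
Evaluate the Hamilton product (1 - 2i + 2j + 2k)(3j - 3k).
-12i - 3j - 9k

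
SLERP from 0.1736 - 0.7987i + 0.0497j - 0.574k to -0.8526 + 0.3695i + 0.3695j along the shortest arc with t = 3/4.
0.7605 - 0.5528i - 0.2911j - 0.1771k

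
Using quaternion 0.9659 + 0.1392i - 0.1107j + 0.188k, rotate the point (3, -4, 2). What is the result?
(3.967, -3.186, 1.763)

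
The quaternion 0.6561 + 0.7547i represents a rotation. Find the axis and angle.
axis = (1, 0, 0), θ = 98°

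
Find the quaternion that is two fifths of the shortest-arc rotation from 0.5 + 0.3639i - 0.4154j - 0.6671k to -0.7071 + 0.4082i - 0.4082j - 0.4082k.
-0.0008 + 0.4818i - 0.5198j - 0.7055k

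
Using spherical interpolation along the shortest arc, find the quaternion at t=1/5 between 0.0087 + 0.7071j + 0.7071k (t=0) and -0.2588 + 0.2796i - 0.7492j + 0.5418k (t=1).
0.0814 - 0.0793i + 0.8613j + 0.4952k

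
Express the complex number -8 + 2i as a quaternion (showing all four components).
-8 + 2i + 0j + 0k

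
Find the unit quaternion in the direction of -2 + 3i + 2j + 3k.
-0.3922 + 0.5883i + 0.3922j + 0.5883k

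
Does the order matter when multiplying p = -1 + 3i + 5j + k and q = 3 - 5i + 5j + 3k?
Yes: pq = -16 + 24i - 4j + 40k ≠ -16 + 4i + 24j - 40k = qp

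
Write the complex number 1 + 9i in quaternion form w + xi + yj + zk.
1 + 9i + 0j + 0k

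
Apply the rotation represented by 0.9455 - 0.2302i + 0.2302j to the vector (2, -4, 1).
(2.647, -3.353, 1.659)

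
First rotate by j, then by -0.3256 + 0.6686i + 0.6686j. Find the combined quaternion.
-0.6686 - 0.3256j + 0.6686k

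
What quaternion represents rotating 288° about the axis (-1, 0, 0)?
-0.809 - 0.5878i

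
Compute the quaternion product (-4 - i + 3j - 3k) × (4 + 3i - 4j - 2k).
-7 - 34i + 17j - 9k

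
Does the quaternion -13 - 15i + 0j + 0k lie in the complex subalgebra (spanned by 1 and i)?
Yes. The quaternion -13 - 15i has j- and k-coefficients y = z = 0, so it lies in the complex subalgebra spanned by 1 and i.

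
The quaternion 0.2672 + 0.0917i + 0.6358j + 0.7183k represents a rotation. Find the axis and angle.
axis = (0.0952, 0.6598, 0.7454), θ = 149°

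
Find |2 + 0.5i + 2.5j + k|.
3.391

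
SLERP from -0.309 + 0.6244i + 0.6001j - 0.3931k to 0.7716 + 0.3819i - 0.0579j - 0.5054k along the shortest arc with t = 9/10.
0.7021 + 0.4579i + 0.0293j - 0.5445k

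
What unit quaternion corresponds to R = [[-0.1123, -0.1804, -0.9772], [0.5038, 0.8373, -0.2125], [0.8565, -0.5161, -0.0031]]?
0.6561 - 0.1157i - 0.6987j + 0.2607k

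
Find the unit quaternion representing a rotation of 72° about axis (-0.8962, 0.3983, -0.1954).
0.809 - 0.5268i + 0.2341j - 0.1149k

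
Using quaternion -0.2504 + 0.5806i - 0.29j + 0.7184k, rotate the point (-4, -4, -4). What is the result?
(-3.208, 6.115, -0.557)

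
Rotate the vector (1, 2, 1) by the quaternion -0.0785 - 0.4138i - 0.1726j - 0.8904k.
(0.125, -1.331, 2.052)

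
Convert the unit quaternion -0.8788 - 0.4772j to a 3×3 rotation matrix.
[[0.5446, 0, 0.8387], [0, 1, 0], [-0.8387, 0, 0.5446]]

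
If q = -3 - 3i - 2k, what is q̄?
-3 + 3i + 2k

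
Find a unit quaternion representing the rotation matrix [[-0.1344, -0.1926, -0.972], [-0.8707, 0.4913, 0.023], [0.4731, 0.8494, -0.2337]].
0.5299 + 0.3899i - 0.6818j - 0.3199k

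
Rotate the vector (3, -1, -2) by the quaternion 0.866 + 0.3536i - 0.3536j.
(3.725, -0.275, 0.225)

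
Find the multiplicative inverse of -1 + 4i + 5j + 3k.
-0.0196 - 0.0784i - 0.098j - 0.0588k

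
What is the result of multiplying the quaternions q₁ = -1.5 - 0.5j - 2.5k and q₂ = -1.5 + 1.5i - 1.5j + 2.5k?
7.75 - 7.25i - 0.75j + 0.75k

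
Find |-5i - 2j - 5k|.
√54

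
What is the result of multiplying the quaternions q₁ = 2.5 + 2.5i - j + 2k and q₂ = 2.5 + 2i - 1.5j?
-0.25 + 14.25i - 2.25j + 3.25k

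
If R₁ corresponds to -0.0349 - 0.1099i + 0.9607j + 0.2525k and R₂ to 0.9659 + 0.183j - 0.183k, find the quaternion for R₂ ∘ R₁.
-0.1633 + 0.1159i + 0.9417j + 0.2704k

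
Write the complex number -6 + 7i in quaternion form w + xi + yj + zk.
-6 + 7i + 0j + 0k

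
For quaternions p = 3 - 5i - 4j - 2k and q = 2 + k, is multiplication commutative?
No: pq = 8 - 14i - 3j - k ≠ 8 - 6i - 13j - k = qp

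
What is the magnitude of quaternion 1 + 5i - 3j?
√35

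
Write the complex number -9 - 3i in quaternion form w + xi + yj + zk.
-9 - 3i + 0j + 0k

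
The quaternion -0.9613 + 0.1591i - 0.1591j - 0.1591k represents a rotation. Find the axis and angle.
axis = (√3/3, -√3/3, -√3/3), θ = 328°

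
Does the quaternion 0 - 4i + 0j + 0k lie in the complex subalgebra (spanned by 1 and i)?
Yes. The quaternion -4i has j- and k-coefficients y = z = 0, so it lies in the complex subalgebra spanned by 1 and i.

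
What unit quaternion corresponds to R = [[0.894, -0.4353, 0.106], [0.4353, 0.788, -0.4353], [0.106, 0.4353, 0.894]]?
0.9455 + 0.2302i + 0.2302k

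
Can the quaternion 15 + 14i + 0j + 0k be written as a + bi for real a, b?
Yes. The quaternion 15 + 14i has j- and k-coefficients y = z = 0, so it lies in the complex subalgebra spanned by 1 and i.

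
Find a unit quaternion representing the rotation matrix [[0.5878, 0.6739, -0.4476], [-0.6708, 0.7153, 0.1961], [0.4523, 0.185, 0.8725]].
0.891 - 0.0031i - 0.2525j - 0.3773k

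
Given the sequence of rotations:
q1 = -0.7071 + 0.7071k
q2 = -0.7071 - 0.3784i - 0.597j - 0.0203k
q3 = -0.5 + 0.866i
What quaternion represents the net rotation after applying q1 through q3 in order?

q2 · q1 = 0.5143 - 0.1546i + 0.6897j - 0.4856k
q3 · q2 · q1 = -0.1233 + 0.5227i + 0.0757j + 0.8401k
-0.1233 + 0.5227i + 0.0757j + 0.8401k


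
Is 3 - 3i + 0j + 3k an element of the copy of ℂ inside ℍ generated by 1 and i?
No. The quaternion 3 - 3i + 3k has j-coefficient y = 0 and k-coefficient z = 3, not both zero, so it does not lie in the complex subalgebra spanned by 1 and i.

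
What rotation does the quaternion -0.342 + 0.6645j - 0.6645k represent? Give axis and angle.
axis = (0, √2/2, -√2/2), θ = 220°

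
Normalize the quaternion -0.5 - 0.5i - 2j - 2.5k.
-0.1525 - 0.1525i - 0.61j - 0.7625k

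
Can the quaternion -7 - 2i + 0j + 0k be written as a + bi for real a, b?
Yes. The quaternion -7 - 2i has j- and k-coefficients y = z = 0, so it lies in the complex subalgebra spanned by 1 and i.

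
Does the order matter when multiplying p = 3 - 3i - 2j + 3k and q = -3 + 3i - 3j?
Yes: pq = -6 + 27i + 6j + 6k ≠ -6 + 9i - 12j - 24k = qp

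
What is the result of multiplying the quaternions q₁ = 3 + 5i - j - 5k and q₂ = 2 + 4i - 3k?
-29 + 25i - 7j - 15k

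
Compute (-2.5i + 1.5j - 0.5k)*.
2.5i - 1.5j + 0.5k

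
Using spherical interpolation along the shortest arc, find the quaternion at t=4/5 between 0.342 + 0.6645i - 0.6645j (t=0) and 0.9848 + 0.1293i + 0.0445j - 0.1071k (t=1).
0.9467 + 0.2801i - 0.1282j - 0.0936k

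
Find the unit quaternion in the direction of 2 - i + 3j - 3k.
0.417 - 0.2085i + 0.6255j - 0.6255k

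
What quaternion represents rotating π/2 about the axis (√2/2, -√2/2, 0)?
0.7071 + 0.5i - 0.5j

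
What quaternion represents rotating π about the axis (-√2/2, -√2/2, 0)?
-0.7071i - 0.7071j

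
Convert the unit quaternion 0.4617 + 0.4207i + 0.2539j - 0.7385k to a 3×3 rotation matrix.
[[-0.2197, 0.8956, -0.3869], [-0.4683, -0.4447, -0.7635], [-0.8558, 0.0135, 0.5171]]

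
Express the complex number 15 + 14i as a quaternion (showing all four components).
15 + 14i + 0j + 0k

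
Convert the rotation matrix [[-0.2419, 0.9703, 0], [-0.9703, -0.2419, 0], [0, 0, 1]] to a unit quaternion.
0.6157 - 0.788k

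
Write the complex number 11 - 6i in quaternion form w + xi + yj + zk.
11 - 6i + 0j + 0k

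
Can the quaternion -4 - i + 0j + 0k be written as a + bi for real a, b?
Yes. The quaternion -4 - i has j- and k-coefficients y = z = 0, so it lies in the complex subalgebra spanned by 1 and i.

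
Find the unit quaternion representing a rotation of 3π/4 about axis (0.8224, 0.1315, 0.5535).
0.3827 + 0.7598i + 0.1215j + 0.5114k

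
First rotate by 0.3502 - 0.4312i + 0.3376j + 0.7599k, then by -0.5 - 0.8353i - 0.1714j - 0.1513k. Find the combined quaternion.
-0.3624 - 0.1561i + 0.4712j - 0.7888k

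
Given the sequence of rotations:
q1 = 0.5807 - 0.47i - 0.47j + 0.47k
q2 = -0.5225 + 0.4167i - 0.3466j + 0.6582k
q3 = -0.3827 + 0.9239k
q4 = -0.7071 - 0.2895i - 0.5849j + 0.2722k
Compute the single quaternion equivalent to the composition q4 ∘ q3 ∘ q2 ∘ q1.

q2 · q1 = -0.5798 + 0.634i - 0.4609j - 0.2221k
q3 · q2 · q1 = 0.4271 + 0.1832i + 0.7621j - 0.4507k
q4 · q3 · q2 · q1 = 0.3195 - 0.197i - 0.8693j + 0.3215k
0.3195 - 0.197i - 0.8693j + 0.3215k


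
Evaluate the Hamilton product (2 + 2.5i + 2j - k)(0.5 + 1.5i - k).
-3.75 + 2.25i + 2j - 5.5k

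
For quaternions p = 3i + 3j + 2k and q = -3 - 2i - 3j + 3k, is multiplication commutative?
No: pq = 9 + 6i - 22j - 9k ≠ 9 - 24i + 4j - 3k = qp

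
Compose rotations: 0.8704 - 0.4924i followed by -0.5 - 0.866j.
-0.4352 + 0.2462i - 0.7538j - 0.4264k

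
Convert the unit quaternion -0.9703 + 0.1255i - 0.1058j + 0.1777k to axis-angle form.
axis = (0.5188, -0.4373, 0.7346), θ = 332°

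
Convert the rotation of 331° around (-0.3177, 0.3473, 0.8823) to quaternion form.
-0.9681 - 0.0795i + 0.087j + 0.2209k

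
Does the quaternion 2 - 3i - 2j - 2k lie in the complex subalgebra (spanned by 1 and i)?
No. The quaternion 2 - 3i - 2j - 2k has j-coefficient y = -2 and k-coefficient z = -2, not both zero, so it does not lie in the complex subalgebra spanned by 1 and i.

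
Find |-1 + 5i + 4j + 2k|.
√46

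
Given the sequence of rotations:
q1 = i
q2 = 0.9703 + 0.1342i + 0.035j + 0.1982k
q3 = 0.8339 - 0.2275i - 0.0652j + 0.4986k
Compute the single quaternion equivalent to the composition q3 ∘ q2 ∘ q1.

q2 · q1 = -0.1342 + 0.9703i + 0.1982j - 0.035k
q3 · q2 · q1 = 0.1392 + 0.7431i + 0.6499j - 0.0779k
0.1392 + 0.7431i + 0.6499j - 0.0779k


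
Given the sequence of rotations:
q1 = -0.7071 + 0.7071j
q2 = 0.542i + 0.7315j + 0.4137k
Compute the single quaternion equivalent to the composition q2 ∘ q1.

q2 · q1 = -0.5172 - 0.6758i - 0.5172j + 0.0907k
-0.5172 - 0.6758i - 0.5172j + 0.0907k


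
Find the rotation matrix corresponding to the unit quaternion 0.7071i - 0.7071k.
[[0, 0, -1], [0, -1, 0], [-1, 0, 0]]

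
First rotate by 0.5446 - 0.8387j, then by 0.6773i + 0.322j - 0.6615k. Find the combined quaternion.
0.2701 - 0.1859i + 0.1754j - 0.9283k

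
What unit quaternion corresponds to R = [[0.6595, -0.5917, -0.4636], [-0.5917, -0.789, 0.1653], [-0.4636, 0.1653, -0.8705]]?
0.9109i - 0.3248j - 0.2545k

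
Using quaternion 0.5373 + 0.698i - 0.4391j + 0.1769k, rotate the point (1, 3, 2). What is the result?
(-2.307, -2.345, 1.783)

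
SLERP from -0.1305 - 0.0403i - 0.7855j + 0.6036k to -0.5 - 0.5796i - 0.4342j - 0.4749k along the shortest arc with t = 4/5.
-0.4966 - 0.544i - 0.6225j - 0.2646k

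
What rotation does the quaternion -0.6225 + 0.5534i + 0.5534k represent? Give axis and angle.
axis = (√2/2, 0, √2/2), θ = 257°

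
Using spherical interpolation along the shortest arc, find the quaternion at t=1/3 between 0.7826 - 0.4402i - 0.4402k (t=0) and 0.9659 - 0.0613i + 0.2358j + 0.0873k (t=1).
0.898 - 0.3309i + 0.0852j - 0.2772k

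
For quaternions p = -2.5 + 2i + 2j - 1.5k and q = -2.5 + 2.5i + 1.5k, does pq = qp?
No: pq = 3.5 - 8.25i - 11.75j - 5k ≠ 3.5 - 14.25i + 1.75j + 5k = qp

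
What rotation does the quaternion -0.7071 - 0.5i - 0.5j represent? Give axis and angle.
axis = (-√2/2, -√2/2, 0), θ = 3π/2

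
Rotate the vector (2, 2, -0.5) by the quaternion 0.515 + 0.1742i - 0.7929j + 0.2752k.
(-1.577, 1.898, 1.47)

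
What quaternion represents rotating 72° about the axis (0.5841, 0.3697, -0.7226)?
0.809 + 0.3433i + 0.2173j - 0.4247k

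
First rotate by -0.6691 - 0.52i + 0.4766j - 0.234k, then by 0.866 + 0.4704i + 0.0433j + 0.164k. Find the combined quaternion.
-0.3171 - 0.8534i + 0.4086j - 0.0657k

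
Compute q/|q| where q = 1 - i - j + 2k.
0.378 - 0.378i - 0.378j + 0.7559k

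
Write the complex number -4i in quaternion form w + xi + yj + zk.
0 - 4i + 0j + 0k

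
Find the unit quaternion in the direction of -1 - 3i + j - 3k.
-0.2236 - 0.6708i + 0.2236j - 0.6708k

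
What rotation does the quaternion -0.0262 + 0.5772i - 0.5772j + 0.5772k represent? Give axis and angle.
axis = (√3/3, -√3/3, √3/3), θ = 183°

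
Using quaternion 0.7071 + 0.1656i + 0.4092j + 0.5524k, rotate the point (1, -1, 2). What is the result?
(2.224, 1.018, 0.139)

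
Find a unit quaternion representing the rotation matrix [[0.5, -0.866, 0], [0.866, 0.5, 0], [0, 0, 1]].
0.866 + 0.5k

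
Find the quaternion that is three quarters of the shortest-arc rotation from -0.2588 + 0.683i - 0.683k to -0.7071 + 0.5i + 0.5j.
-0.6511 + 0.6084i + 0.4063j - 0.2021k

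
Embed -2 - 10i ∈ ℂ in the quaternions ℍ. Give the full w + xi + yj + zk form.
-2 - 10i + 0j + 0k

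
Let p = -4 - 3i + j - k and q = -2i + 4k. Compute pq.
-2 + 12i + 14j - 14k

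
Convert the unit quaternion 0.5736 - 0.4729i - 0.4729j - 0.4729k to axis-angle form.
axis = (-√3/3, -√3/3, -√3/3), θ = 110°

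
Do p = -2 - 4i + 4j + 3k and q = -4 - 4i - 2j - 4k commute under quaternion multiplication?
No: pq = 12 + 14i - 40j + 20k ≠ 12 + 34i + 16j - 28k = qp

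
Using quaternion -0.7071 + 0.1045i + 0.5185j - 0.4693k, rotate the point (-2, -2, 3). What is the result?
(-1.427, -3.636, 1.32)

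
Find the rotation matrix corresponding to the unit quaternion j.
[[-1, 0, 0], [0, 1, 0], [0, 0, -1]]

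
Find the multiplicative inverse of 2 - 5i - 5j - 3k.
0.0317 + 0.0794i + 0.0794j + 0.0476k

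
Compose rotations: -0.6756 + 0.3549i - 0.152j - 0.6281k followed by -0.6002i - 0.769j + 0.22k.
0.2343 + 0.9219i + 0.2206j + 0.2155k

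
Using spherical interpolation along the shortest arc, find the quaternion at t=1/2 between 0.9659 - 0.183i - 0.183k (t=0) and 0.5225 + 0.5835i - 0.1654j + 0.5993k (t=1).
0.9273 + 0.2495i - 0.103j + 0.2594k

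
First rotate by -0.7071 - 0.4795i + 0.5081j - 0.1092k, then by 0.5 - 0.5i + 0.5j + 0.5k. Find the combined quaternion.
-0.7927 - 0.1948i - 0.3938j - 0.4224k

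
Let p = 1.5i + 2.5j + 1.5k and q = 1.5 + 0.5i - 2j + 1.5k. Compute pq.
2 + 9i + 2.25j - 2k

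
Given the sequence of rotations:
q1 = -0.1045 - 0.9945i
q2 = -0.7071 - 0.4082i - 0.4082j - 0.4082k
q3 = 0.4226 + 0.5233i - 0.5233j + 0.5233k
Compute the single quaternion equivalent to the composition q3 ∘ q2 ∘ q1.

q2 · q1 = -0.3321 + 0.7459i + 0.4486j - 0.3633k
q3 · q2 · q1 = -0.1058 + 0.0968i + 0.9438j + 0.2978k
-0.1058 + 0.0968i + 0.9438j + 0.2978k


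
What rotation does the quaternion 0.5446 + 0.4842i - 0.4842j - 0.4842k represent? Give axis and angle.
axis = (√3/3, -√3/3, -√3/3), θ = 114°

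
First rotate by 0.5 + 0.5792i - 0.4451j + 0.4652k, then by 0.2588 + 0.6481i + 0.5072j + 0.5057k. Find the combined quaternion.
-0.2555 + 0.935i + 0.1298j - 0.209k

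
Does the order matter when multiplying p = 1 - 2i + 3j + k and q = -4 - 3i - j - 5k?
Yes: pq = -2 - 9i - 26j + 2k ≠ -2 + 19i - 20k = qp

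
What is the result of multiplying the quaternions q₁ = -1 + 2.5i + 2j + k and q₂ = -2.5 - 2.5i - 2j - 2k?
14.75 - 5.75i - 0.5j - 0.5k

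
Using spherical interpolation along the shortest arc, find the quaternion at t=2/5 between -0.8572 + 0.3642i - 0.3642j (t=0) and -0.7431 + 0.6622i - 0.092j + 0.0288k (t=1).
-0.8292 + 0.4944i - 0.2605j + 0.0118k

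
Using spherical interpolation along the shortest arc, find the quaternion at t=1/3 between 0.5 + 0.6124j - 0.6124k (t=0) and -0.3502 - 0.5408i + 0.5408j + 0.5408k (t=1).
0.5665 + 0.2463i + 0.2523j - 0.7448k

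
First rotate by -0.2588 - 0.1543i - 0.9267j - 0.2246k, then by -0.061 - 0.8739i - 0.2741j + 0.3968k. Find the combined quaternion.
-0.2839 + 0.6649i - 0.13j + 0.6786k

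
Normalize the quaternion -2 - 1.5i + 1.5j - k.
-0.6489 - 0.4867i + 0.4867j - 0.3244k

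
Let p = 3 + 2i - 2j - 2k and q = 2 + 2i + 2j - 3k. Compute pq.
20i + 4j - 5k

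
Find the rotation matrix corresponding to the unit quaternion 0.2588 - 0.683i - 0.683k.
[[0.067, 0.3535, 0.933], [-0.3535, -0.866, 0.3535], [0.933, -0.3535, 0.067]]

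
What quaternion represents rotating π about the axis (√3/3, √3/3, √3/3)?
0.5774i + 0.5774j + 0.5774k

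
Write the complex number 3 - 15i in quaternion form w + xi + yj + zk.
3 - 15i + 0j + 0k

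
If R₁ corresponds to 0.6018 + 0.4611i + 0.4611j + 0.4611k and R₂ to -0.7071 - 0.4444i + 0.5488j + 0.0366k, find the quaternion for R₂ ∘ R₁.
-0.4905 - 0.3573i + 0.226j - 0.762k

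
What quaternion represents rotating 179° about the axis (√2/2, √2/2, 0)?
0.0087 + 0.7071i + 0.7071j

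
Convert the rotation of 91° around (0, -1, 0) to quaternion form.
0.7009 - 0.7133j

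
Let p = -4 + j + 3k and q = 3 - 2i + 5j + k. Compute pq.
-20 - 6i - 23j + 7k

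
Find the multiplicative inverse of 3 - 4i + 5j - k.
0.0588 + 0.0784i - 0.098j + 0.0196k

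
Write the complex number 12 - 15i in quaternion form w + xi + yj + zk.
12 - 15i + 0j + 0k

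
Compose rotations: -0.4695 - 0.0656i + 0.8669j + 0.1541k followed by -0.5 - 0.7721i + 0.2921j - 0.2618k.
-0.0288 + 0.6673i - 0.4344j - 0.6043k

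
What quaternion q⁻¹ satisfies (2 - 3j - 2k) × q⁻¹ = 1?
0.1176 + 0.1765j + 0.1176k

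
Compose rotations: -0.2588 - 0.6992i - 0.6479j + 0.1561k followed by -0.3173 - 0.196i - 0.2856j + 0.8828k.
-0.3778 + 0.8i - 0.3072j - 0.3507k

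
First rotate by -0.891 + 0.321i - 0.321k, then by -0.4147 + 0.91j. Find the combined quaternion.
0.3695 - 0.4252i - 0.8108j - 0.159k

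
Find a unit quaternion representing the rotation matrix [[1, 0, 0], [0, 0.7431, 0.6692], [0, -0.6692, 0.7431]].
0.9336 - 0.3584i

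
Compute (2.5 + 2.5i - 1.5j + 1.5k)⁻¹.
0.1471 - 0.1471i + 0.0882j - 0.0882k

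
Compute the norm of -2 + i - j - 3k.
√15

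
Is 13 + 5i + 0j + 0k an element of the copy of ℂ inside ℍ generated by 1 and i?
Yes. The quaternion 13 + 5i has j- and k-coefficients y = z = 0, so it lies in the complex subalgebra spanned by 1 and i.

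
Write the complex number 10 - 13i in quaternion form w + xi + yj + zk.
10 - 13i + 0j + 0k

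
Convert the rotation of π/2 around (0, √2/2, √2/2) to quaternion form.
0.7071 + 0.5j + 0.5k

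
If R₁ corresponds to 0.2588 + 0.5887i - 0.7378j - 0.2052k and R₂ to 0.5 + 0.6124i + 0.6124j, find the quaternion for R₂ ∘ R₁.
0.2207 + 0.3272i - 0.0847j - 0.9149k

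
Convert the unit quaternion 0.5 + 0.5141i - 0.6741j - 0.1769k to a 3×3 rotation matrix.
[[0.0286, -0.5162, -0.856], [-0.87, 0.4088, -0.2756], [0.4922, 0.7526, -0.4374]]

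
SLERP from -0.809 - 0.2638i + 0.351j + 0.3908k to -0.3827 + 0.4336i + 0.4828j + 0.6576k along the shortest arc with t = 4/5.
-0.507 + 0.3047i + 0.4866j + 0.6429k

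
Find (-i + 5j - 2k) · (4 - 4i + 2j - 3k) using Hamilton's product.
-20 - 15i + 25j + 10k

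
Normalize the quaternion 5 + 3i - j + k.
0.8333 + 0.5i - 0.1667j + 0.1667k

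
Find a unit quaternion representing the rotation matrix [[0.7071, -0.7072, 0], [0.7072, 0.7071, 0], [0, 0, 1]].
0.9239 + 0.3827k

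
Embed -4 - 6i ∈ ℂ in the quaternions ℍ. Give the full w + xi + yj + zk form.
-4 - 6i + 0j + 0k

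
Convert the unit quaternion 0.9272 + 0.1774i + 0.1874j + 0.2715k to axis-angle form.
axis = (0.4736, 0.5003, 0.7248), θ = 44°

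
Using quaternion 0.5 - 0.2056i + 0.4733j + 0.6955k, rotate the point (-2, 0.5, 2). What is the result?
(0.76, 0.7, 2.68)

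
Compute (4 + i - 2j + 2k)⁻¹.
0.16 - 0.04i + 0.08j - 0.08k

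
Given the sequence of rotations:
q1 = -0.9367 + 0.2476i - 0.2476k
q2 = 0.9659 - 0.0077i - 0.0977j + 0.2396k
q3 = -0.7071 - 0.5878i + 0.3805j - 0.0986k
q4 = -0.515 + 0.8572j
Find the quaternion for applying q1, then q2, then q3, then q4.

q2 · q1 = -0.8435 + 0.2706i + 0.1489j - 0.4394k
q3 · q2 · q1 = 0.6555 + 0.152i - 0.7112j + 0.2034k
q4 · q3 · q2 · q1 = 0.2721 + 0.0961i + 0.9282j - 0.235k
0.2721 + 0.0961i + 0.9282j - 0.235k


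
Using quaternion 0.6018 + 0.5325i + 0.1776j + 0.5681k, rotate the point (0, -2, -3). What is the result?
(-1.467, 1.743, -2.795)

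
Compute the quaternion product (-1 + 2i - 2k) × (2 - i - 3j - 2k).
-4 - i + 9j - 8k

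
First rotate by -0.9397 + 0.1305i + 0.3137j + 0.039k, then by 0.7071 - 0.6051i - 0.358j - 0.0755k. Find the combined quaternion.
-0.4702 + 0.6706i + 0.572j - 0.0446k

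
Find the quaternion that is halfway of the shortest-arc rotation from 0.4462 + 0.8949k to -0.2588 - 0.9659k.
0.3543 + 0.9351k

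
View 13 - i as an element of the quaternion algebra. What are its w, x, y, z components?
13 - i + 0j + 0k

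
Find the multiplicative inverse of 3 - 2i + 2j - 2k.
0.1429 + 0.0952i - 0.0952j + 0.0952k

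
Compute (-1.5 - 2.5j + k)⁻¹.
-0.1579 + 0.2632j - 0.1053k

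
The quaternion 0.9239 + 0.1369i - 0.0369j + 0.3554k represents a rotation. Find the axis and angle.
axis = (0.3578, -0.0964, 0.9288), θ = π/4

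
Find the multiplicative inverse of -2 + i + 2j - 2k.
-0.1538 - 0.0769i - 0.1538j + 0.1538k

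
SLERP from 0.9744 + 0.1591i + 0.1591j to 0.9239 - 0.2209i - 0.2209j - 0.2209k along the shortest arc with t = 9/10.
0.9443 - 0.1842i - 0.1842j - 0.2011k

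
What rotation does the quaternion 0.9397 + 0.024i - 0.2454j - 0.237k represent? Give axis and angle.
axis = (0.0702, -0.7175, -0.693), θ = 40°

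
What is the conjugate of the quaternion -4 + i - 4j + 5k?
-4 - i + 4j - 5k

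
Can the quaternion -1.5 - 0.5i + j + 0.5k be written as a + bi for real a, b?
No. The quaternion -1.5 - 0.5i + j + 0.5k has j-coefficient y = 1 and k-coefficient z = 0.5, not both zero, so it does not lie in the complex subalgebra spanned by 1 and i.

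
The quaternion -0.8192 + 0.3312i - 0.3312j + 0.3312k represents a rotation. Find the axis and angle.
axis = (√3/3, -√3/3, √3/3), θ = 290°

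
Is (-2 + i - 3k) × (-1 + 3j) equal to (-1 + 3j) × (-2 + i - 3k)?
No: pq = 2 + 8i - 6j + 6k ≠ 2 - 10i - 6j = qp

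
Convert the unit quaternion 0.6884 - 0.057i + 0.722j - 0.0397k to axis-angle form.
axis = (-0.0786, 0.9954, -0.0547), θ = 93°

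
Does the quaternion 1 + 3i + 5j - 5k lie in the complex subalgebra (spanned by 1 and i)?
No. The quaternion 1 + 3i + 5j - 5k has j-coefficient y = 5 and k-coefficient z = -5, not both zero, so it does not lie in the complex subalgebra spanned by 1 and i.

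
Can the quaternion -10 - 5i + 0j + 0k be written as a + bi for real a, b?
Yes. The quaternion -10 - 5i has j- and k-coefficients y = z = 0, so it lies in the complex subalgebra spanned by 1 and i.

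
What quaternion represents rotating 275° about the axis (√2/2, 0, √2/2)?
-0.7373 + 0.4777i + 0.4777k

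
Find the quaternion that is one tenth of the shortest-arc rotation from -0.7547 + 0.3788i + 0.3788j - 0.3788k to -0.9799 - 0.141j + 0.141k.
-0.8091 + 0.3499i + 0.3338j - 0.3338k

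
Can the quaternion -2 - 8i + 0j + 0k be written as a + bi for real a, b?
Yes. The quaternion -2 - 8i has j- and k-coefficients y = z = 0, so it lies in the complex subalgebra spanned by 1 and i.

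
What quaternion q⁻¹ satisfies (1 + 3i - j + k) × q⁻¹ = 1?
0.0833 - 0.25i + 0.0833j - 0.0833k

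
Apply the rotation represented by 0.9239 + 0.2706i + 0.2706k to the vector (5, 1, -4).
(3.182, 5.207, -2.182)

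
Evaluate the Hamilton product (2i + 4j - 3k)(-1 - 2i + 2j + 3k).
5 + 16i - 4j + 15k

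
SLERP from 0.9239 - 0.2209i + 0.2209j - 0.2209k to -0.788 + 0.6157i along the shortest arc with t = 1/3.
0.9061 - 0.3651i + 0.1512j - 0.1512k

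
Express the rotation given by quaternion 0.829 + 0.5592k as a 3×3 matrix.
[[0.3746, -0.9272, 0], [0.9272, 0.3746, 0], [0, 0, 1]]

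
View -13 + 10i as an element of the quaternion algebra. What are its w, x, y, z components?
-13 + 10i + 0j + 0k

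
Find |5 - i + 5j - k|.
√52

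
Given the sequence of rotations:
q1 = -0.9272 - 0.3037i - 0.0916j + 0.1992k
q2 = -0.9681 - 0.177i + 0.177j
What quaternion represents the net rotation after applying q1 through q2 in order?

q2 · q1 = 0.8601 + 0.4934i - 0.0402j - 0.1229k
0.8601 + 0.4934i - 0.0402j - 0.1229k


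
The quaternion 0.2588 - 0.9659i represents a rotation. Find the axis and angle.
axis = (-1, 0, 0), θ = 5π/6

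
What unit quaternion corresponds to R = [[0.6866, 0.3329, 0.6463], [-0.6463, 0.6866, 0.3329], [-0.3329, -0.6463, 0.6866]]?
0.8746 - 0.2799i + 0.2799j - 0.2799k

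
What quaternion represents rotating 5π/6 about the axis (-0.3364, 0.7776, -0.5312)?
0.2588 - 0.3249i + 0.7511j - 0.5131k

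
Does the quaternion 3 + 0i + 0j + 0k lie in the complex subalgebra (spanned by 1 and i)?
Yes. The quaternion 3 has j- and k-coefficients y = z = 0, so it lies in the complex subalgebra spanned by 1 and i.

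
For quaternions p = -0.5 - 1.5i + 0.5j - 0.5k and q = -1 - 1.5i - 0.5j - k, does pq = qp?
No: pq = -2 + 1.5i - j + 2.5k ≠ -2 + 3i + 0.5j - 0.5k = qp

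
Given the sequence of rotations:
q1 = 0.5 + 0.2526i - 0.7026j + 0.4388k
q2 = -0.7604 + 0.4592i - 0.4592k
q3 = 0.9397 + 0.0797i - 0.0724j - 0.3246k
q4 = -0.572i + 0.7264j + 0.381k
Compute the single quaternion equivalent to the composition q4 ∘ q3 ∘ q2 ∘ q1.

q2 · q1 = -0.2947 - 0.2851i + 0.2168j - 0.8859k
q3 · q2 · q1 = -0.5261 - 0.1569i + 0.3882j - 0.7402k
q4 · q3 · q2 · q1 = -0.0897 - 0.3847i - 0.8653j - 0.3085k
-0.0897 - 0.3847i - 0.8653j - 0.3085k


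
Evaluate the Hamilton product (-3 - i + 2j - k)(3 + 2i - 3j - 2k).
-3 - 16i + 11j + 2k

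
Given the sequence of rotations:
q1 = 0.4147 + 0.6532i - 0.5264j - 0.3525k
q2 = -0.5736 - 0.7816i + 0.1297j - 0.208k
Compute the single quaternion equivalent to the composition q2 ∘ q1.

q2 · q1 = 0.2676 - 0.854i - 0.0556j + 0.4427k
0.2676 - 0.854i - 0.0556j + 0.4427k


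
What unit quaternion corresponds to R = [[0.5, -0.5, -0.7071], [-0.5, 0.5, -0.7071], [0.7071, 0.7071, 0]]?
0.7071 + 0.5i - 0.5j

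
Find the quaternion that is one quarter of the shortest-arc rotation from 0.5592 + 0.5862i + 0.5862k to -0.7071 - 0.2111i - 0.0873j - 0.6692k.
0.6068 + 0.4998i + 0.0225j + 0.6176k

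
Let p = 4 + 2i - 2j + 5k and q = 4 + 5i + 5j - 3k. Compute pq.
31 + 9i + 43j + 28k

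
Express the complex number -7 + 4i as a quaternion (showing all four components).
-7 + 4i + 0j + 0k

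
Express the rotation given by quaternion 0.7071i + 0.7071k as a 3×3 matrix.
[[0, 0, 1], [0, -1, 0], [1, 0, 0]]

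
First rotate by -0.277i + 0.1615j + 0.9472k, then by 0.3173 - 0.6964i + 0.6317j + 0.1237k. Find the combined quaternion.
-0.4121 + 0.4905i + 0.6766j + 0.3631k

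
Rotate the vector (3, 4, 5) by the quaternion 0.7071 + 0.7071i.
(3, -5, 4)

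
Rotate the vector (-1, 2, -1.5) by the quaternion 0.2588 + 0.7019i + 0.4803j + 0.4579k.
(-0.582, -1.835, 1.882)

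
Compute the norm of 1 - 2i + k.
√6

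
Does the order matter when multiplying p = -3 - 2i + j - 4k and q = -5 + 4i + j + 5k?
Yes: pq = 42 + 7i - 14j - k ≠ 42 - 11i - 2j + 11k = qp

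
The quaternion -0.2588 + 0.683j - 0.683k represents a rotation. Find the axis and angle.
axis = (0, √2/2, -√2/2), θ = 7π/6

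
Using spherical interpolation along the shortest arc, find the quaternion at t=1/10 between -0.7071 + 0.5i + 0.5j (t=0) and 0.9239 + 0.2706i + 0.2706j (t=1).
-0.7853 + 0.4378i + 0.4378j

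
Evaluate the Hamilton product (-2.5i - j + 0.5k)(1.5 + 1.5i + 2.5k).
2.5 - 6.25i + 5.5j + 2.25k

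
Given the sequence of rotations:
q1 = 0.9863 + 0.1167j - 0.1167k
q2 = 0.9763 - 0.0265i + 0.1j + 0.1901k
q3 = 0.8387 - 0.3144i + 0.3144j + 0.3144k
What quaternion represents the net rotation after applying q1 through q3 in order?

q2 · q1 = 0.9734 - 0.06i + 0.2095j + 0.0705k
q3 · q2 · q1 = 0.7095 - 0.4001i + 0.485j + 0.3182k
0.7095 - 0.4001i + 0.485j + 0.3182k


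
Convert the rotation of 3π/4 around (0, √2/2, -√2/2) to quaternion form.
0.3827 + 0.6533j - 0.6533k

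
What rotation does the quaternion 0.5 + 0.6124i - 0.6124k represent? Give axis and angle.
axis = (√2/2, 0, -√2/2), θ = 2π/3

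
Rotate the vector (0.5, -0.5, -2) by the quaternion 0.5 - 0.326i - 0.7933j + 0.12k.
(1.401, -0.332, 1.558)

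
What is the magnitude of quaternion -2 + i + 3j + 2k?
√18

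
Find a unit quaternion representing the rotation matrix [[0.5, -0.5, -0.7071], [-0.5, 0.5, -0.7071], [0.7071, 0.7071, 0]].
0.7071 + 0.5i - 0.5j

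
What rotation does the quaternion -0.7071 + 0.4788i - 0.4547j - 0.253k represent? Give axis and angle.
axis = (0.6771, -0.643, -0.3578), θ = 3π/2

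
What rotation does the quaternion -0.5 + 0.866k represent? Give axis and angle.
axis = (0, 0, 1), θ = 4π/3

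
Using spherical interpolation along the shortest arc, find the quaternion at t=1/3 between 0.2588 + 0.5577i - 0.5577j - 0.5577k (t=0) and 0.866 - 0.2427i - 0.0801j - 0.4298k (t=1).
0.5588 + 0.327i - 0.4613j - 0.6067k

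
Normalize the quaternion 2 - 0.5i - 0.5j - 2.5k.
0.61 - 0.1525i - 0.1525j - 0.7625k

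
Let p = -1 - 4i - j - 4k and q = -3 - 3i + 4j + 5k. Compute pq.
15 + 26i + 31j - 12k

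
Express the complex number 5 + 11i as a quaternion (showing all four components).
5 + 11i + 0j + 0k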